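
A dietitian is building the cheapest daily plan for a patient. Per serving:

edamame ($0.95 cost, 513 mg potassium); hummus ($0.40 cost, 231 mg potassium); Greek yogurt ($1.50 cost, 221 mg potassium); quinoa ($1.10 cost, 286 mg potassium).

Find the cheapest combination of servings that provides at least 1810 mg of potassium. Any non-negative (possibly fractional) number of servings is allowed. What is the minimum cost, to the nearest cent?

$3.13

Cost per mg of potassium: hummus $0.0017, edamame $0.0019, quinoa $0.0038, Greek yogurt $0.0068.
With no serving limits, use only hummus: 1810 mg / 231 mg = 7.835 servings × $0.40 = $3.13.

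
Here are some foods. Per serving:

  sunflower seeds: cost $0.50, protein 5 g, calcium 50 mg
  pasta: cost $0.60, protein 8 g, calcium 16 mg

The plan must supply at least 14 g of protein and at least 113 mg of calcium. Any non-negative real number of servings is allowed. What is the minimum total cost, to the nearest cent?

$1.32

At the optimum either one food covers both requirements or two foods hit both targets exactly; no other combination can be cheaper.
sunflower seeds only: max(14/5, 113/50) = 2.8 servings → $1.40.
pasta only: max(14/8, 113/16) = 7.062 servings → $4.24.
sunflower seeds + pasta with both tight: 2.125 servings and 0.4219 servings → $1.32.
Cheapest feasible corner: $1.32.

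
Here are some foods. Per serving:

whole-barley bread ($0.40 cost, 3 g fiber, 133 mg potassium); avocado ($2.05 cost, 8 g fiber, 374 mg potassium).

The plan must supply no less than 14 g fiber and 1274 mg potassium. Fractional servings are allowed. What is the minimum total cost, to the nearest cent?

This is a tiny linear program; its minimum lies at a vertex of the feasible set. List the vertices and price them.
whole-barley bread only: max(14/3, 1274/133) = 9.579 servings → $3.83.
avocado only: max(14/8, 1274/374) = 3.406 servings → $6.98.
whole-barley bread + avocado: the both-tight solution has a negative serving — not a feasible corner.
So the least-cost plan costs $3.83.

$3.83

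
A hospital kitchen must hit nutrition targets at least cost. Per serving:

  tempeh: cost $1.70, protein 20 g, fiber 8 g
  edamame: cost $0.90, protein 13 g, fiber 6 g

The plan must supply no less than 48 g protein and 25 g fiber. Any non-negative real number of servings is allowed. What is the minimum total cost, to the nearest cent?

$3.75

The cheapest plan sits at a corner of the feasible region — with two constraints it uses at most two foods.
tempeh only: max(48/20, 25/8) = 3.125 servings → $5.31.
edamame only: max(48/13, 25/6) = 4.167 servings → $3.75.
tempeh + edamame with both targets exact would need a negative amount; discard.
Cheapest feasible corner: $3.75.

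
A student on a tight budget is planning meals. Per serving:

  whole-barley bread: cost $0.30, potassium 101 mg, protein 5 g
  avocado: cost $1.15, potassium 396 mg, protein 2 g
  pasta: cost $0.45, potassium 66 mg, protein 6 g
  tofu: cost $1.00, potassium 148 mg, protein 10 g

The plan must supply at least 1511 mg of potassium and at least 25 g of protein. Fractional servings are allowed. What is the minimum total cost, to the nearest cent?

$4.41

An LP optimum is at a vertex; with two nutrient constraints at most two foods are used. Check each candidate.
whole-barley bread only: max(1511/101, 25/5) = 14.96 servings → $4.49.
avocado only: max(1511/396, 25/2) = 12.5 servings → $14.38.
pasta only: max(1511/66, 25/6) = 22.89 servings → $10.30.
tofu only: max(1511/148, 25/10) = 10.21 servings → $10.21.
whole-barley bread + avocado with both tight: 3.868 servings and 2.829 servings → $4.41.
whole-barley bread + pasta with both targets exact would need a negative amount; discard.
whole-barley bread + tofu: intersection lies outside the first quadrant.
avocado + pasta with both tight: 3.305 servings and 3.065 servings → $5.18.
avocado + tofu with both tight: 3.114 servings and 1.877 servings → $5.46.
pasta + tofu: intersection lies outside the first quadrant.
Cheapest feasible corner: $4.41.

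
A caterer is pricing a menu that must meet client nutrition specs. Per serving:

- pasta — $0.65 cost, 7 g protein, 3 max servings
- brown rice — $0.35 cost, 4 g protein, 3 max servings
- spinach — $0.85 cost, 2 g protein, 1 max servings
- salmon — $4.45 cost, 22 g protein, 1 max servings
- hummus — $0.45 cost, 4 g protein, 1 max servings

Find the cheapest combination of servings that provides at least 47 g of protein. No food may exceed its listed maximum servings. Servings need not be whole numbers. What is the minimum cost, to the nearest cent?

$5.47

Cost per g of protein: brown rice $0.0875, pasta $0.0929, hummus $0.1125, salmon $0.2023, spinach $0.4250.
Take 3 servings of brown rice: +12.0 g protein for $1.05 (total $1.05, still need 35.0 g).
Take 3 servings of pasta: +21.0 g protein for $1.95 (total $3.00, still need 14.0 g).
Take 1 serving of hummus: +4.0 g protein for $0.45 (total $3.45, still need 10.0 g).
Take 0.4545 servings of salmon: +10.0 g protein for $2.02 (total $5.47, still need 0.0 g).
Greedy by cheapest-per-g is optimal for a single linear constraint, so the minimum cost is $5.47.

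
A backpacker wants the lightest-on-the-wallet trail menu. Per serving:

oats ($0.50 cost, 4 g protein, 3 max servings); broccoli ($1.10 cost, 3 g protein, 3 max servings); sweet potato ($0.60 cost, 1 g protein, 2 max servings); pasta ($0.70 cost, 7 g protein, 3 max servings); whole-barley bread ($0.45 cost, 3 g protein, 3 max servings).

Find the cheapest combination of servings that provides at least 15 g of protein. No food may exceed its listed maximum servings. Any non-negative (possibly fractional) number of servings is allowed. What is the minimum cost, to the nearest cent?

Cost per g of protein: pasta $0.1000, oats $0.1250, whole-barley bread $0.1500, broccoli $0.3667, sweet potato $0.6000.
Take 2.143 servings of pasta: +15.0 g protein for $1.50 (total $1.50, still need 0.0 g).
Greedy by cheapest-per-g is optimal for a single linear constraint, so the minimum cost is $1.50.

$1.50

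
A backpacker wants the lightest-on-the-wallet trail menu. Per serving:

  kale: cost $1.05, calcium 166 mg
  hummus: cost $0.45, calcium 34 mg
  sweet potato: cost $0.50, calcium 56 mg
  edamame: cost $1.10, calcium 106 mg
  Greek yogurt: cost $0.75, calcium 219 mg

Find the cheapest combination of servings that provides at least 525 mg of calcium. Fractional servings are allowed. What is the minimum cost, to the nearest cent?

$1.80

Cost per mg of calcium: Greek yogurt $0.0034, kale $0.0063, sweet potato $0.0089, edamame $0.0104, hummus $0.0132.
With no serving limits, use only Greek yogurt: 525 mg / 219 mg = 2.397 servings × $0.75 = $1.80.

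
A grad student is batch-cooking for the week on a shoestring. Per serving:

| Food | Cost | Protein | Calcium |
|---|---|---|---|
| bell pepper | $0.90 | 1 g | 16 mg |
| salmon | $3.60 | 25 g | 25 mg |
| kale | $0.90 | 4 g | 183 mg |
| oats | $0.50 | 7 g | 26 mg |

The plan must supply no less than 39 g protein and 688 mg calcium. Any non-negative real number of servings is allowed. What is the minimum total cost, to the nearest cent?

The cheapest plan sits at a corner of the feasible region — with two constraints it uses at most two foods.
bell pepper only: max(39/1, 688/16) = 43 servings → $38.70.
salmon only: max(39/25, 688/25) = 27.52 servings → $99.07.
kale only: max(39/4, 688/183) = 9.75 servings → $8.78.
oats only: max(39/7, 688/26) = 26.46 servings → $13.23.
bell pepper + salmon: intersection lies outside the first quadrant.
bell pepper + kale with both tight: 36.85 servings and 0.5378 servings → $33.65.
bell pepper + oats with both targets exact would need a negative amount; discard.
salmon + kale with both tight: 0.9799 servings and 3.626 servings → $6.79.
salmon + oats: intersection lies outside the first quadrant.
kale + oats with both tight: 3.23 servings and 3.726 servings → $4.77.
Cheapest feasible corner: $4.77.

$4.77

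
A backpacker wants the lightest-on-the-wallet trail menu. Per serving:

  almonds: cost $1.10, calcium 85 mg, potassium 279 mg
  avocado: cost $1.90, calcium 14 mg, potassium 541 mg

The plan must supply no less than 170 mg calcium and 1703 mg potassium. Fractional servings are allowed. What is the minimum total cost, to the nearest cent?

$6.18

The cheapest plan sits at a corner of the feasible region — with two constraints it uses at most two foods.
almonds only: max(170/85, 1703/279) = 6.104 servings → $6.71.
avocado only: max(170/14, 1703/541) = 12.14 servings → $23.07.
almonds + avocado with both tight: 1.619 servings and 2.313 servings → $6.18.
So the least-cost plan costs $6.18.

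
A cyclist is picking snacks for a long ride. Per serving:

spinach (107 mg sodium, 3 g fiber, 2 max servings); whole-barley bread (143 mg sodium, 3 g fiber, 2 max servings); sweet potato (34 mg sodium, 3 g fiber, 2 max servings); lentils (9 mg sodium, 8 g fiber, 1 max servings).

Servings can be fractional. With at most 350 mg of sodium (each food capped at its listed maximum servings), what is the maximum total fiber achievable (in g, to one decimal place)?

21.2 g

Fiber per mg sodium: lentils 0.8889, sweet potato 0.08824, spinach 0.02804, whole-barley bread 0.02098.
Take 1 serving of lentils: uses 9 mg sodium, +8.0 g fiber (running total 8.0 g).
Take 2 servings of sweet potato: uses 68 mg sodium, +6.0 g fiber (running total 14.0 g).
Take 2 servings of spinach: uses 214 mg sodium, +6.0 g fiber (running total 20.0 g).
Take 0.4126 servings of whole-barley bread: uses 59 mg sodium, +1.2 g fiber (running total 21.2 g).
Filling greedily by fiber-per-mg sodium is optimal for one linear limit, giving 21.2 g.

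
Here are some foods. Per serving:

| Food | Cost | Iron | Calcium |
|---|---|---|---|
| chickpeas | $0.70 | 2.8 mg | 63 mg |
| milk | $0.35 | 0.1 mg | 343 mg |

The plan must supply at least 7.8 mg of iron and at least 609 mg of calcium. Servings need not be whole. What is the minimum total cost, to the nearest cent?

chickpeas only: max(7.8/2.8, 609/63) = 9.667 servings → $6.77.
milk only: max(7.8/0.1, 609/343) = 78 servings → $27.30.
chickpeas + milk with both tight: 2.74 servings and 1.272 servings → $2.36.
So the least-cost plan costs $2.36.

$2.36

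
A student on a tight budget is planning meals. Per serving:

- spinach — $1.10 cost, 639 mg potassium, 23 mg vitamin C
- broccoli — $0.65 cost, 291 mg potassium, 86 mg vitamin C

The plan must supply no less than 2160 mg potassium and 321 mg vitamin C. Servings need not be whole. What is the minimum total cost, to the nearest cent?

spinach only: max(2160/639, 321/23) = 13.96 servings → $15.35.
broccoli only: max(2160/291, 321/86) = 7.423 servings → $4.82.
spinach + broccoli with both tight: 1.914 servings and 3.221 servings → $4.20.
So the least-cost plan costs $4.20.

$4.20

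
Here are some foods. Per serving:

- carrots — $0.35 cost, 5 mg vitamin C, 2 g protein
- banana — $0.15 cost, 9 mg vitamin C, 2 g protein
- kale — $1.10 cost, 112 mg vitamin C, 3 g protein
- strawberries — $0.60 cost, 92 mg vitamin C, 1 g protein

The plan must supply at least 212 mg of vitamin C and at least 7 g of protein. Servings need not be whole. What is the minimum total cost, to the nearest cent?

$1.61

Minimising a linear cost over {vitamin C ≥ 212, protein ≥ 7, servings ≥ 0} — the optimum is at a vertex, using one or two foods.
carrots only: max(212/5, 7/2) = 42.4 servings → $14.84.
banana only: max(212/9, 7/2) = 23.56 servings → $3.53.
kale only: max(212/112, 7/3) = 2.333 servings → $2.57.
strawberries only: max(212/92, 7/1) = 7 servings → $4.20.
carrots + banana: the both-tight solution has a negative serving — not a feasible corner.
carrots + kale with both tight: 0.7081 servings and 1.861 servings → $2.30.
carrots + strawberries with both tight: 2.413 servings and 2.173 servings → $2.15.
banana + kale with both tight: 0.7513 servings and 1.832 servings → $2.13.
banana + strawberries with both tight: 2.469 servings and 2.063 servings → $1.61.
kale + strawberries: intersection lies outside the first quadrant.
So the least-cost plan costs $1.61.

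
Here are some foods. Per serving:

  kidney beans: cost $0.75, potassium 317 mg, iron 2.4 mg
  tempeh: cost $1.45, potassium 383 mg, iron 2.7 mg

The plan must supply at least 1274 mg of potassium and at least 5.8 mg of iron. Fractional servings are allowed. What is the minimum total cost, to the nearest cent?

$3.01

Check every corner: each single food scaled to meet both minima, and each pair solved so both constraints bind.
kidney beans only: max(1274/317, 5.8/2.4) = 4.019 servings → $3.01.
tempeh only: max(1274/383, 5.8/2.7) = 3.326 servings → $4.82.
kidney beans + tempeh: intersection lies outside the first quadrant.
The minimum over all feasible corners is $3.01.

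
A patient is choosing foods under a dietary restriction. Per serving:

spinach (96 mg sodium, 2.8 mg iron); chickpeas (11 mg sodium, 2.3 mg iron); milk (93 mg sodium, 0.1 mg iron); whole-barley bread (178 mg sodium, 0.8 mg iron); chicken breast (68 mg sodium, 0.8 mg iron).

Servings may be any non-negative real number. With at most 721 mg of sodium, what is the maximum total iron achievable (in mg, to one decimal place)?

150.8 mg

Iron per mg sodium: chickpeas 0.2091, spinach 0.02917, chicken breast 0.01176, whole-barley bread 0.004494, milk 0.001075.
With no serving limits, spend the whole sodium allowance on chickpeas: 721 mg / 11 mg × 2.3 mg = 150.8 mg.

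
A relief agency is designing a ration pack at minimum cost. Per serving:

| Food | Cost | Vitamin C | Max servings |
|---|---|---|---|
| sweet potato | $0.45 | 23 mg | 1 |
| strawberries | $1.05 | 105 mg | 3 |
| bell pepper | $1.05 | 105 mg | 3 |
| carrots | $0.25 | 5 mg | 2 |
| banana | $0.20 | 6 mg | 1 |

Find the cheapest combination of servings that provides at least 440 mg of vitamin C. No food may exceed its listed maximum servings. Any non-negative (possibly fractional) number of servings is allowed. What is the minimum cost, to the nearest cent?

$4.40

Cost per mg of vitamin C: strawberries $0.0100, bell pepper $0.0100, sweet potato $0.0196, banana $0.0333, carrots $0.0500.
Take 3 servings of strawberries: +315.0 mg vitamin C for $3.15 (total $3.15, still need 125.0 mg).
Take 1.19 servings of bell pepper: +125.0 mg vitamin C for $1.25 (total $4.40, still need 0.0 mg).
Filling from the cheapest source first is optimal under one linear minimum: $4.40.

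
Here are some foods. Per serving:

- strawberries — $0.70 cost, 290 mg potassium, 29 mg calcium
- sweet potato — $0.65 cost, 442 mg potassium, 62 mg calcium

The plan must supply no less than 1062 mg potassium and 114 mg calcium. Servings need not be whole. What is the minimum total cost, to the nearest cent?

$1.56

Check every corner: each single food scaled to meet both minima, and each pair solved so both constraints bind.
strawberries only: max(1062/290, 114/29) = 3.931 servings → $2.75.
sweet potato only: max(1062/442, 114/62) = 2.403 servings → $1.56.
strawberries + sweet potato with both tight: 2.994 servings and 0.4382 servings → $2.38.
Cheapest feasible corner: $1.56.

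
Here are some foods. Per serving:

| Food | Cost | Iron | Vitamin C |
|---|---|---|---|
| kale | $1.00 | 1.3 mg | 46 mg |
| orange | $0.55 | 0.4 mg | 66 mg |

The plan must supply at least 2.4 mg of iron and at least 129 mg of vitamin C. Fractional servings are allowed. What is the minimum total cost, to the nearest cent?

$2.05

Minimising a linear cost over {iron ≥ 2.4, vitamin C ≥ 129, servings ≥ 0} — the optimum is at a vertex, using one or two foods.
kale only: max(2.4/1.3, 129/46) = 2.804 servings → $2.80.
orange only: max(2.4/0.4, 129/66) = 6 servings → $3.30.
kale + orange with both tight: 1.585 servings and 0.8501 servings → $2.05.
The minimum over all feasible corners is $2.05.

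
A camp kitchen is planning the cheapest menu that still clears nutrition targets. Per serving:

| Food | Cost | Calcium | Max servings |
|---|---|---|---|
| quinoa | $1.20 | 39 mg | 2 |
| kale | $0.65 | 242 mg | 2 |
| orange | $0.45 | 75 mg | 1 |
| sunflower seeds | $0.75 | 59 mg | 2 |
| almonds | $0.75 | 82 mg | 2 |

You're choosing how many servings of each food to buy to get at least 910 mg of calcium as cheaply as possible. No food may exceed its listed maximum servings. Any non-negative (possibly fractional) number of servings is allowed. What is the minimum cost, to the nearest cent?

$6.87

Cost per mg of calcium: kale $0.0027, orange $0.0060, almonds $0.0091, sunflower seeds $0.0127, quinoa $0.0308.
Take 2 servings of kale: +484.0 mg calcium for $1.30 (total $1.30, still need 426.0 mg).
Take 1 serving of orange: +75.0 mg calcium for $0.45 (total $1.75, still need 351.0 mg).
Take 2 servings of almonds: +164.0 mg calcium for $1.50 (total $3.25, still need 187.0 mg).
Take 2 servings of sunflower seeds: +118.0 mg calcium for $1.50 (total $4.75, still need 69.0 mg).
Take 1.769 servings of quinoa: +69.0 mg calcium for $2.12 (total $6.87, still need 0.0 mg).
Greedy by cheapest-per-mg is optimal for a single linear constraint, so the minimum cost is $6.87.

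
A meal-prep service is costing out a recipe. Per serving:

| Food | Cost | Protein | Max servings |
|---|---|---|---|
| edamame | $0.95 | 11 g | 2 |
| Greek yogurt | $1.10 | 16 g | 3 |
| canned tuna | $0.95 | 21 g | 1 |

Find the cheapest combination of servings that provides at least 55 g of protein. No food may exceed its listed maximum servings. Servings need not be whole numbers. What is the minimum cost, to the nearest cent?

$3.29

Cost per g of protein: canned tuna $0.0452, Greek yogurt $0.0688, edamame $0.0864.
Take 1 serving of canned tuna: +21.0 g protein for $0.95 (total $0.95, still need 34.0 g).
Take 2.125 servings of Greek yogurt: +34.0 g protein for $2.34 (total $3.29, still need 0.0 g).
Greedy by cheapest-per-g is optimal for a single linear constraint, so the minimum cost is $3.29.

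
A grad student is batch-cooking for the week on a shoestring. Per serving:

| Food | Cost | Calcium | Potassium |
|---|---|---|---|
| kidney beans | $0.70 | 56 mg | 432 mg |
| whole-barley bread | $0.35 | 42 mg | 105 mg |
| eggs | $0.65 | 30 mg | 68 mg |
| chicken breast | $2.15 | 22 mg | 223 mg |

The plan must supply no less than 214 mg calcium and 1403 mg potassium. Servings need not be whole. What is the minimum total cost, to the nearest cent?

This is a tiny linear program; its minimum lies at a vertex of the feasible set. List the vertices and price them.
kidney beans only: max(214/56, 1403/432) = 3.821 servings → $2.67.
whole-barley bread only: max(214/42, 1403/105) = 13.36 servings → $4.68.
eggs only: max(214/30, 1403/68) = 20.63 servings → $13.41.
chicken breast only: max(214/22, 1403/223) = 9.727 servings → $20.91.
kidney beans + whole-barley bread with both tight: 2.973 servings and 1.132 servings → $2.48.
kidney beans + eggs with both tight: 3.009 servings and 1.517 servings → $3.09.
kidney beans + chicken breast: the both-tight solution has a negative serving — not a feasible corner.
whole-barley bread + eggs: the both-tight solution has a negative serving — not a feasible corner.
whole-barley bread + chicken breast with both tight: 2.389 servings and 5.167 servings → $11.94.
eggs + chicken breast with both tight: 3.245 servings and 5.302 servings → $13.51.
The minimum over all feasible corners is $2.48.

$2.48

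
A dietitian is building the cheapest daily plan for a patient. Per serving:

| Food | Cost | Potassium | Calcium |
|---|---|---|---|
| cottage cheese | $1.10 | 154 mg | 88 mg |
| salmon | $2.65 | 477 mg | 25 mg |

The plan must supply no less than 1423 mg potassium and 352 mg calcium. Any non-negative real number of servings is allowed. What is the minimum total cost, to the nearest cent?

$8.75

cottage cheese only: max(1423/154, 352/88) = 9.24 servings → $10.16.
salmon only: max(1423/477, 352/25) = 14.08 servings → $37.31.
cottage cheese + salmon with both tight: 3.471 servings and 1.863 servings → $8.75.
The minimum over all feasible corners is $8.75.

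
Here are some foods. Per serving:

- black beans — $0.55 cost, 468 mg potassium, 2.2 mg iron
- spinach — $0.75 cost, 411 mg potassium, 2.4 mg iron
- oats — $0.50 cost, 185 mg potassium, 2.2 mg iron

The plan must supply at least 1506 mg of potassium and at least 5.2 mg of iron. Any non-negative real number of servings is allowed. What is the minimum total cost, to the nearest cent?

The cheapest plan sits at a corner of the feasible region — with two constraints it uses at most two foods.
black beans only: max(1506/468, 5.2/2.2) = 3.218 servings → $1.77.
spinach only: max(1506/411, 5.2/2.4) = 3.664 servings → $2.75.
oats only: max(1506/185, 5.2/2.2) = 8.141 servings → $4.07.
black beans + spinach with both targets exact would need a negative amount; discard.
black beans + oats with both targets exact would need a negative amount; discard.
spinach + oats: the both-tight solution has a negative serving — not a feasible corner.
So the least-cost plan costs $1.77.

$1.77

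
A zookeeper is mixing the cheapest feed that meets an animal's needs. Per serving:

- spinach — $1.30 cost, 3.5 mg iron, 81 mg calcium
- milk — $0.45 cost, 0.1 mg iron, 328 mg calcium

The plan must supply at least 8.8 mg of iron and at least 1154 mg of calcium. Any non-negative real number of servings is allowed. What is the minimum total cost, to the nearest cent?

This is a tiny linear program; its minimum lies at a vertex of the feasible set. List the vertices and price them.
spinach only: max(8.8/3.5, 1154/81) = 14.25 servings → $18.52.
milk only: max(8.8/0.1, 1154/328) = 88 servings → $39.60.
spinach + milk with both tight: 2.431 servings and 2.918 servings → $4.47.
So the least-cost plan costs $4.47.

$4.47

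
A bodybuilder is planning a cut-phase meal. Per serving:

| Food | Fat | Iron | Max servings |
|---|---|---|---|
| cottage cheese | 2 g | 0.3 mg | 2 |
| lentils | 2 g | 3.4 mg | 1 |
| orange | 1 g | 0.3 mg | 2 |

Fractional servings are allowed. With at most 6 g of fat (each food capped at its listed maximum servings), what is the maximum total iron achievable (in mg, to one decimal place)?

4.3 mg

Iron per g fat: lentils 1.7, orange 0.3, cottage cheese 0.15.
Take 1 serving of lentils: uses 2 g fat, +3.4 mg iron (running total 3.4 mg).
Take 2 servings of orange: uses 2 g fat, +0.6 mg iron (running total 4.0 mg).
Take 1 serving of cottage cheese: uses 2 g fat, +0.3 mg iron (running total 4.3 mg).
Greedy by best ratio exhausts the fat allowance optimally: 4.3 mg.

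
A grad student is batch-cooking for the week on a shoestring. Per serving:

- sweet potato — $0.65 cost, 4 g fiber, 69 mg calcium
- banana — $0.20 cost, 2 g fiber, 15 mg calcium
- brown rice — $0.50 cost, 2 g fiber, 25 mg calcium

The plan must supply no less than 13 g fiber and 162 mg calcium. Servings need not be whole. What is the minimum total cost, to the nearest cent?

sweet potato only: max(13/4, 162/69) = 3.25 servings → $2.11.
banana only: max(13/2, 162/15) = 10.8 servings → $2.16.
brown rice only: max(13/2, 162/25) = 6.5 servings → $3.25.
sweet potato + banana with both tight: 1.654 servings and 3.192 servings → $1.71.
sweet potato + brown rice with both targets exact would need a negative amount; discard.
banana + brown rice with both tight: 0.05 servings and 6.45 servings → $3.23.
So the least-cost plan costs $1.71.

$1.71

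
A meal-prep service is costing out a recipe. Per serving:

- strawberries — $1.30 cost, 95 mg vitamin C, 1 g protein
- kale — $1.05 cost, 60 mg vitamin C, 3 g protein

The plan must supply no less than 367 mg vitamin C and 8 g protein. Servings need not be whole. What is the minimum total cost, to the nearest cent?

$5.42

For a min-cost LP with two ≥-constraints, a basic feasible solution has at most two positive variables.
strawberries only: max(367/95, 8/1) = 8 servings → $10.40.
kale only: max(367/60, 8/3) = 6.117 servings → $6.42.
strawberries + kale with both tight: 2.76 servings and 1.747 servings → $5.42.
Cheapest feasible corner: $5.42.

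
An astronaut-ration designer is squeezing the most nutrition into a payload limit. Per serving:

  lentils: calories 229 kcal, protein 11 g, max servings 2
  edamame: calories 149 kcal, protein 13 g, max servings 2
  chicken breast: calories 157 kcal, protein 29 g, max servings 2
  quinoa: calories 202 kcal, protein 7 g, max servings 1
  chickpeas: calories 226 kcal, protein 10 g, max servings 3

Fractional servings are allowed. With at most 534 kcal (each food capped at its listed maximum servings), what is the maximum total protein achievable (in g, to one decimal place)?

77.2 g

Protein per kcal: chicken breast 0.1847, edamame 0.08725, lentils 0.04803, chickpeas 0.04425, quinoa 0.03465.
Take 2 servings of chicken breast: uses 314 kcal, +58.0 g protein (running total 58.0 g).
Take 1.477 servings of edamame: uses 220 kcal, +19.2 g protein (running total 77.2 g).
Filling greedily by protein-per-kcal is optimal for one linear limit, giving 77.2 g.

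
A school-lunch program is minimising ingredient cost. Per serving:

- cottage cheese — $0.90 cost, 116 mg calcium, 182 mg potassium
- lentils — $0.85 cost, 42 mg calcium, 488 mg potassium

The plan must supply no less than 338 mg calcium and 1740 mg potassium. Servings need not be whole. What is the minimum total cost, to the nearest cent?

With two linear requirements the optimum uses one or two foods; enumerate the corners.
cottage cheese only: max(338/116, 1740/182) = 9.56 servings → $8.60.
lentils only: max(338/42, 1740/488) = 8.048 servings → $6.84.
cottage cheese + lentils with both tight: 1.876 servings and 2.866 servings → $4.12.
The minimum over all feasible corners is $4.12.

$4.12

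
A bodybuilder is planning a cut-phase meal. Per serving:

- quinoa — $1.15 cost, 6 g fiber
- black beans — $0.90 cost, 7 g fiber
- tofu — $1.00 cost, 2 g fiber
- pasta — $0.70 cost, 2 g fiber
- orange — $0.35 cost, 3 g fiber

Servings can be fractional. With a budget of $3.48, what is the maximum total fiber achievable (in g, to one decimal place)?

Fiber per dollar: orange 8.571, black beans 7.778, quinoa 5.217, pasta 2.857, tofu 2.
With no serving limits, spend the whole cost allowance on orange: $3.48 / $0.35 × 3 g = 29.8 g.

29.8 g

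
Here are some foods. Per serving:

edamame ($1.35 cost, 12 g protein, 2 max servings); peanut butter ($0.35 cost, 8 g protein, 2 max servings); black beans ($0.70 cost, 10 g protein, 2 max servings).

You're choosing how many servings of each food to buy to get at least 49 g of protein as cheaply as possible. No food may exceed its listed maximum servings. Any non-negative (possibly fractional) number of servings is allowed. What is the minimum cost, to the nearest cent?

$3.56

Cost per g of protein: peanut butter $0.0437, black beans $0.0700, edamame $0.1125.
Take 2 servings of peanut butter: +16.0 g protein for $0.70 (total $0.70, still need 33.0 g).
Take 2 servings of black beans: +20.0 g protein for $1.40 (total $2.10, still need 13.0 g).
Take 1.083 servings of edamame: +13.0 g protein for $1.46 (total $3.56, still need 0.0 g).
Filling from the cheapest source first is optimal under one linear minimum: $3.56.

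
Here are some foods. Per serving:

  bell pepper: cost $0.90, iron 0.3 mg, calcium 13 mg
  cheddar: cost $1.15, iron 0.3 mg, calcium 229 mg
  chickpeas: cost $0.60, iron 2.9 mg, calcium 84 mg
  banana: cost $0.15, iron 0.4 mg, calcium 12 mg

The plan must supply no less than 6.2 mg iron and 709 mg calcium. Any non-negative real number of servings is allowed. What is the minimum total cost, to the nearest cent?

Two binding constraints pin down two serving amounts, so the optimal mix uses at most two foods. The candidates are each food alone (scaled to the tighter of iron/calcium) and each pair with both constraints tight.
bell pepper only: max(6.2/0.3, 709/13) = 54.54 servings → $49.08.
cheddar only: max(6.2/0.3, 709/229) = 20.67 servings → $23.77.
chickpeas only: max(6.2/2.9, 709/84) = 8.44 servings → $5.06.
banana only: max(6.2/0.4, 709/12) = 59.08 servings → $8.86.
bell pepper + cheddar with both tight: 18.63 servings and 2.039 servings → $19.11.
bell pepper + chickpeas: the both-tight solution has a negative serving — not a feasible corner.
bell pepper + banana with both targets exact would need a negative amount; discard.
cheddar + chickpeas with both tight: 2.403 servings and 1.889 servings → $3.90.
cheddar + banana with both tight: 2.377 servings and 13.72 servings → $4.79.
chickpeas + banana: the both-tight solution has a negative serving — not a feasible corner.
So the least-cost plan costs $3.90.

$3.90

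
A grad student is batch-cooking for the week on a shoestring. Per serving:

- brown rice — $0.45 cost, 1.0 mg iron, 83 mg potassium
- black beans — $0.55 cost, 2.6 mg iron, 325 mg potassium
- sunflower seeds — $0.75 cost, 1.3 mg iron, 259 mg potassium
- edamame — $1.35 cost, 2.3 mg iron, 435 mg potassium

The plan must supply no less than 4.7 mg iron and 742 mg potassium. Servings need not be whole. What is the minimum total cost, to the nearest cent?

Compare the cost at each extreme point of the feasible region.
brown rice only: max(4.7/1.0, 742/83) = 8.94 servings → $4.02.
black beans only: max(4.7/2.6, 742/325) = 2.283 servings → $1.26.
sunflower seeds only: max(4.7/1.3, 742/259) = 3.615 servings → $2.71.
edamame only: max(4.7/2.3, 742/435) = 2.043 servings → $2.76.
brown rice + black beans: intersection lies outside the first quadrant.
brown rice + sunflower seeds with both tight: 1.672 servings and 2.329 servings → $2.50.
brown rice + edamame with both tight: 1.384 servings and 1.442 servings → $2.57.
black beans + sunflower seeds with both tight: 1.007 servings and 1.601 servings → $1.75.
black beans + edamame with both tight: 0.8811 servings and 1.047 servings → $1.90.
sunflower seeds + edamame: the both-tight solution has a negative serving — not a feasible corner.
The minimum over all feasible corners is $1.26.

$1.26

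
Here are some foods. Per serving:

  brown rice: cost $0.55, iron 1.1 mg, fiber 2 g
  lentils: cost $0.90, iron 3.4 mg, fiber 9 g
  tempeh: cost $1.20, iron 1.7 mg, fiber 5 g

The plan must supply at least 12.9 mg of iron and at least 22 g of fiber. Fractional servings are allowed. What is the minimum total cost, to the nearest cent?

$3.41

Check every corner: each single food scaled to meet both minima, and each pair solved so both constraints bind.
brown rice only: max(12.9/1.1, 22/2) = 11.73 servings → $6.45.
lentils only: max(12.9/3.4, 22/9) = 3.794 servings → $3.41.
tempeh only: max(12.9/1.7, 22/5) = 7.588 servings → $9.11.
brown rice + lentils: intersection lies outside the first quadrant.
brown rice + tempeh: intersection lies outside the first quadrant.
lentils + tempeh with both targets exact would need a negative amount; discard.
Cheapest feasible corner: $3.41.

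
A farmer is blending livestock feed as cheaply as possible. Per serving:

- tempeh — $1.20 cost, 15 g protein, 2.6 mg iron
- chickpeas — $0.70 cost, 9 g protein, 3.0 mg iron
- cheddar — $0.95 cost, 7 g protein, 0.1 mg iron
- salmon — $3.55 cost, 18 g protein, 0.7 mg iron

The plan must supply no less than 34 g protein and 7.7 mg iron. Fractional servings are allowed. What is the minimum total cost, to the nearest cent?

$2.64

A basic optimal solution has at most two foods positive. Try each food alone and each pair with both targets met exactly.
tempeh only: max(34/15, 7.7/2.6) = 2.962 servings → $3.55.
chickpeas only: max(34/9, 7.7/3.0) = 3.778 servings → $2.64.
cheddar only: max(34/7, 7.7/0.1) = 77 servings → $73.15.
salmon only: max(34/18, 7.7/0.7) = 11 servings → $39.05.
tempeh + chickpeas with both tight: 1.514 servings and 1.255 servings → $2.69.
tempeh + cheddar: the both-tight solution has a negative serving — not a feasible corner.
tempeh + salmon: the both-tight solution has a negative serving — not a feasible corner.
chickpeas + cheddar with both tight: 2.512 servings and 1.627 servings → $3.30.
chickpeas + salmon with both tight: 2.407 servings and 0.6855 servings → $4.12.
cheddar + salmon with both targets exact would need a negative amount; discard.
So the least-cost plan costs $2.64.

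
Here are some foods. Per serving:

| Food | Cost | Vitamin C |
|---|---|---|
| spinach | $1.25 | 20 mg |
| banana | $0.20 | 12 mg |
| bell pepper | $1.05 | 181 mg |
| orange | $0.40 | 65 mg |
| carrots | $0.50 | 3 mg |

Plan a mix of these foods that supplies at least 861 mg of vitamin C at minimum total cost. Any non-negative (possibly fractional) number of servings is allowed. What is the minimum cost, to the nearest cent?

$4.99

Cost per mg of vitamin C: bell pepper $0.0058, orange $0.0062, banana $0.0167, spinach $0.0625, carrots $0.1667.
With no serving limits, use only bell pepper: 861 mg / 181 mg = 4.757 servings × $1.05 = $4.99.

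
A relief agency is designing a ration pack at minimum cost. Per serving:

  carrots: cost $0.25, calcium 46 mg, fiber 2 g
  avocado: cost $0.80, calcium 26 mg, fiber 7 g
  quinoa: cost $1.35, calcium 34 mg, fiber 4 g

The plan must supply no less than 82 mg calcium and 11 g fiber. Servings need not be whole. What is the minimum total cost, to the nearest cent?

An LP optimum is at a vertex; with two nutrient constraints at most two foods are used. Check each candidate.
carrots only: max(82/46, 11/2) = 5.5 servings → $1.38.
avocado only: max(82/26, 11/7) = 3.154 servings → $2.52.
quinoa only: max(82/34, 11/4) = 2.75 servings → $3.71.
carrots + avocado with both tight: 1.067 servings and 1.267 servings → $1.28.
carrots + quinoa: intersection lies outside the first quadrant.
avocado + quinoa with both tight: 0.3433 servings and 2.149 servings → $3.18.
So the least-cost plan costs $1.28.

$1.28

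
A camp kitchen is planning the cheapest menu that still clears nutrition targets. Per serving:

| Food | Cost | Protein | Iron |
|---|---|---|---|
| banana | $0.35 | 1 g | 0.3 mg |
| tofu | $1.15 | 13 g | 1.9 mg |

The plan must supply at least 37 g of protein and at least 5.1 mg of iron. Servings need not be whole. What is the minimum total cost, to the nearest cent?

With two linear requirements the optimum uses one or two foods; enumerate the corners.
banana only: max(37/1, 5.1/0.3) = 37 servings → $12.95.
tofu only: max(37/13, 5.1/1.9) = 2.846 servings → $3.27.
banana + tofu with both targets exact would need a negative amount; discard.
The minimum over all feasible corners is $3.27.

$3.27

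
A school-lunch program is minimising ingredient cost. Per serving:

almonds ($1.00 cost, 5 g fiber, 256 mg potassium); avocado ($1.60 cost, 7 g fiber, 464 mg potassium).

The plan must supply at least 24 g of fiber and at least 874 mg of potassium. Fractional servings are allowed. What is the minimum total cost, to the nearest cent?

This is a tiny linear program; its minimum lies at a vertex of the feasible set. List the vertices and price them.
almonds only: max(24/5, 874/256) = 4.8 servings → $4.80.
avocado only: max(24/7, 874/464) = 3.429 servings → $5.49.
almonds + avocado: intersection lies outside the first quadrant.
So the least-cost plan costs $4.80.

$4.80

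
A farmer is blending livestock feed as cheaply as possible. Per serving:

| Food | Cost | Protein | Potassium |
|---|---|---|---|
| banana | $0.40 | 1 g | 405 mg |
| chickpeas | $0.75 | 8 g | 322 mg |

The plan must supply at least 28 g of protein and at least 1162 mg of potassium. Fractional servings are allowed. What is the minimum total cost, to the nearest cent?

The cheapest plan sits at a corner of the feasible region — with two constraints it uses at most two foods.
banana only: max(28/1, 1162/405) = 28 servings → $11.20.
chickpeas only: max(28/8, 1162/322) = 3.609 servings → $2.71.
banana + chickpeas with both tight: 0.09596 servings and 3.488 servings → $2.65.
So the least-cost plan costs $2.65.

$2.65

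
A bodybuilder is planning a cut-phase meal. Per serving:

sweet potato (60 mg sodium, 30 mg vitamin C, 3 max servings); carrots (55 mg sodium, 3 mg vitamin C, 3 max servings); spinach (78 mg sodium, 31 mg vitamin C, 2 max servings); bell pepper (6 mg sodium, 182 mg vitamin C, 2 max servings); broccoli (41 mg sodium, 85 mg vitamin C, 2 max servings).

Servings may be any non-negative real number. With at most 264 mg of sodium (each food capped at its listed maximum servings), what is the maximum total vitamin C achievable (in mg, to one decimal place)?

Vitamin C per mg sodium: bell pepper 30.33, broccoli 2.073, sweet potato 0.5, spinach 0.3974, carrots 0.05455.
Take 2 servings of bell pepper: uses 12 mg sodium, +364.0 mg vitamin C (running total 364.0 mg).
Take 2 servings of broccoli: uses 82 mg sodium, +170.0 mg vitamin C (running total 534.0 mg).
Take 2.833 servings of sweet potato: uses 170 mg sodium, +85.0 mg vitamin C (running total 619.0 mg).
Filling greedily by vitamin C-per-mg sodium is optimal for one linear limit, giving 619.0 mg.

619.0 mg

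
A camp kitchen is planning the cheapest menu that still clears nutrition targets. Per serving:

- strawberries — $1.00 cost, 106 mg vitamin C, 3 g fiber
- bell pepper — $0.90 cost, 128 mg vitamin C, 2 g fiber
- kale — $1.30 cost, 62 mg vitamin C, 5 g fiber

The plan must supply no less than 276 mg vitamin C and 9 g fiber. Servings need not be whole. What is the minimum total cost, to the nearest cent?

$2.87

At the optimum either one food covers both requirements or two foods hit both targets exactly; no other combination can be cheaper.
strawberries only: max(276/106, 9/3) = 3 servings → $3.00.
bell pepper only: max(276/128, 9/2) = 4.5 servings → $4.05.
kale only: max(276/62, 9/5) = 4.452 servings → $5.79.
strawberries + bell pepper: intersection lies outside the first quadrant.
strawberries + kale with both tight: 2.39 servings and 0.3663 servings → $2.87.
bell pepper + kale with both tight: 1.593 servings and 1.163 servings → $2.95.
So the least-cost plan costs $2.87.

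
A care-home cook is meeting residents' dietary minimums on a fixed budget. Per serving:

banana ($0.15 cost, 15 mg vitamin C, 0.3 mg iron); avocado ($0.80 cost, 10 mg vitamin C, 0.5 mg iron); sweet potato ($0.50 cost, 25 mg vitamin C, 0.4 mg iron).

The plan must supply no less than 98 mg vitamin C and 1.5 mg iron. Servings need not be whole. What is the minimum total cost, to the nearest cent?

$0.98

The cheapest plan sits at a corner of the feasible region — with two constraints it uses at most two foods.
banana only: max(98/15, 1.5/0.3) = 6.533 servings → $0.98.
avocado only: max(98/10, 1.5/0.5) = 9.8 servings → $7.84.
sweet potato only: max(98/25, 1.5/0.4) = 3.92 servings → $1.96.
banana + avocado: intersection lies outside the first quadrant.
banana + sweet potato: intersection lies outside the first quadrant.
avocado + sweet potato: intersection lies outside the first quadrant.
Cheapest feasible corner: $0.98.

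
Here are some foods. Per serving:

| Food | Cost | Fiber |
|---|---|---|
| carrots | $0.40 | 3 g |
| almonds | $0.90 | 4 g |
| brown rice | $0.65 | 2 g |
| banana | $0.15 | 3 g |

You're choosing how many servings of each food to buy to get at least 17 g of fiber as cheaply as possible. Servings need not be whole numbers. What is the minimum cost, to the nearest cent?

Cost per g of fiber: banana $0.0500, carrots $0.1333, almonds $0.2250, brown rice $0.3250.
With no serving limits, use only banana: 17 g / 3 g = 5.667 servings × $0.15 = $0.85.

$0.85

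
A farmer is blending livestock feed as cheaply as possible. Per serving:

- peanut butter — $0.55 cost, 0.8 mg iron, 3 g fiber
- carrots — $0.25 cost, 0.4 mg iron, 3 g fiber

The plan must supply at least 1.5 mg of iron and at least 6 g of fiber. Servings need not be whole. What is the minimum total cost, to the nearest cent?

$0.94

At the optimum either one food covers both requirements or two foods hit both targets exactly; no other combination can be cheaper.
peanut butter only: max(1.5/0.8, 6/3) = 2 servings → $1.10.
carrots only: max(1.5/0.4, 6/3) = 3.75 servings → $0.94.
peanut butter + carrots with both tight: 1.75 servings and 0.25 servings → $1.02.
Cheapest feasible corner: $0.94.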